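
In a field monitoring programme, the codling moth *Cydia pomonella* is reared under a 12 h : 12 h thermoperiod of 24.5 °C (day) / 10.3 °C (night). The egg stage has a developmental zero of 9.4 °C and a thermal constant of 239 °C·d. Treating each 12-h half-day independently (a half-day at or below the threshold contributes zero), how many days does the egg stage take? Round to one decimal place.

Day half: max(0, 24.5 − 9.4) × 0.5 = 15.1 × 0.5 = 7.55 DD.
Night half: max(0, 10.3 − 9.4) × 0.5 = 0.9 × 0.5 = 0.45 DD.
Per 24 h: 8.00 DD/day.
Duration = 239 / 8.00 = 29.875 ≈ 29.9 days.

29.9 days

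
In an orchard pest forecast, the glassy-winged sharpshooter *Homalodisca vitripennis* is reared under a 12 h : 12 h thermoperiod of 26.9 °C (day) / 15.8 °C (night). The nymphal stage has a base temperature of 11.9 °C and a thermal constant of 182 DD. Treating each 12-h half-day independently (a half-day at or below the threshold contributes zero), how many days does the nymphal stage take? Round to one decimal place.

19.3 days

Day half: max(0, 26.9 − 11.9) × 0.5 = 15.0 × 0.5 = 7.50 DD.
Night half: max(0, 15.8 − 11.9) × 0.5 = 3.9 × 0.5 = 1.95 DD.
Per 24 h: 9.45 DD/day.
Duration = 182 / 9.45 = 19.259 ≈ 19.3 days.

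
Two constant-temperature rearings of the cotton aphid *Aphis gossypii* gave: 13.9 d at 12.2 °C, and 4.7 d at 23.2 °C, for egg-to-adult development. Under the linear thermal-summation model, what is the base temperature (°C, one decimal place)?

6.6 °C

Linear rate model ⇒ the product D·(T − T_b) is constant across temperatures.
13.9·(12.2 − T_b) = 4.7·(23.2 − T_b)
T_b = (13.9·12.2 − 4.7·23.2) / (13.9 − 4.7) = 60.54 / 9.2 = 6.580 °C ≈ 6.6 °C.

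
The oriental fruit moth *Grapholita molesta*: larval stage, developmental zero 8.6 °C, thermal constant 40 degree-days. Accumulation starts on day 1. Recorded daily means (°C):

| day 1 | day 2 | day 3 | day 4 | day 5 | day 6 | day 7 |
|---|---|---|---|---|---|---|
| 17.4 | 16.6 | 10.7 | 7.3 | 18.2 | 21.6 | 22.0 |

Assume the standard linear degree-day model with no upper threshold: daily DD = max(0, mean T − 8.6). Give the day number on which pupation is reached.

day 6

Daily DD above 8.6 °C: 8.8, 8.0, 2.1, 0.0, 9.6, 13.0, 13.4.
Cumulative: 8.8, 16.8, 18.9, 18.9, 28.5, 41.5, 54.9.
The total first reaches 40 DD on day 6.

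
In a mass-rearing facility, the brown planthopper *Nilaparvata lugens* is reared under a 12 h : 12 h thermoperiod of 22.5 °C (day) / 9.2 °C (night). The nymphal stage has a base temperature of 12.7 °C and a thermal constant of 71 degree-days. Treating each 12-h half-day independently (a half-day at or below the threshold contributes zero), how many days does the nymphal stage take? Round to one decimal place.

14.5 days

Day half: max(0, 22.5 − 12.7) × 0.5 = 9.8 × 0.5 = 4.90 DD.
Night half: max(0, 9.2 − 12.7) × 0.5 = 0.0 × 0.5 = 0.00 DD.
Per 24 h: 4.90 DD/day.
Duration = 71 / 4.90 = 14.490 ≈ 14.5 days.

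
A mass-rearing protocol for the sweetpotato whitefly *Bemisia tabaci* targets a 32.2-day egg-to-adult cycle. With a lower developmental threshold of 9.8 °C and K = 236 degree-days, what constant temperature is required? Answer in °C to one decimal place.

Required daily accumulation = 236 / 32.2 = 7.329 DD/day.
T = T_base + 7.329 = 9.8 + 7.329 = 17.129 ≈ 17.1 °C.

17.1 °C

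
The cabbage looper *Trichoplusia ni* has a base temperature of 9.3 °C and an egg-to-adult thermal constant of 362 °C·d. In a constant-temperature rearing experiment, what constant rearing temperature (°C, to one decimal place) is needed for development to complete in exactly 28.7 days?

21.9 °C

Required daily accumulation = 362 / 28.7 = 12.613 DD/day.
T = T_base + 12.613 = 9.3 + 12.613 = 21.913 ≈ 21.9 °C.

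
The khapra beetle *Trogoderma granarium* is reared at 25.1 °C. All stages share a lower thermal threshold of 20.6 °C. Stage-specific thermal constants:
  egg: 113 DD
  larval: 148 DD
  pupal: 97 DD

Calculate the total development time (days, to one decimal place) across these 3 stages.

79.6 days

Daily accumulation at 25.1 °C = 25.1 − 20.6 = 4.5 DD/day.
Total K = 113 + 148 + 97 = 358 DD.
Total duration = 358 / 4.5 = 79.556 ≈ 79.6 days.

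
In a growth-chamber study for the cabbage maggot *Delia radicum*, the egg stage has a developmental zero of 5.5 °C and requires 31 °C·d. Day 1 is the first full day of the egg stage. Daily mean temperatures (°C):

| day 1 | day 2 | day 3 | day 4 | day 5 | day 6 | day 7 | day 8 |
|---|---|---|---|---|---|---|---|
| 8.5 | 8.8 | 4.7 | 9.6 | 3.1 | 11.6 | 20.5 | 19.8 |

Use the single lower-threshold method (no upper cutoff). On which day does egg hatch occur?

day 7

Daily DD above 5.5 °C: 3.0, 3.3, 0.0, 4.1, 0.0, 6.1, 15.0, 14.3.
Cumulative: 3.0, 6.3, 6.3, 10.4, 10.4, 16.5, 31.5, 45.8.
The total first reaches 31 DD on day 7.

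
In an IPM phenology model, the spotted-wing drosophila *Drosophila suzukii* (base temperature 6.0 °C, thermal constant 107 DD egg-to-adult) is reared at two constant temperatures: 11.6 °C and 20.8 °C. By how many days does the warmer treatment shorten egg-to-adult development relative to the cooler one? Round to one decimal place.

At 11.6 °C: 107 / (11.6 − 6.0) = 107 / 5.6 = 19.107 d.
At 20.8 °C: 107 / (20.8 − 6.0) = 107 / 14.8 = 7.230 d.
Difference = |19.107 − 7.230| = 11.877 ≈ 11.9 days.

11.9 days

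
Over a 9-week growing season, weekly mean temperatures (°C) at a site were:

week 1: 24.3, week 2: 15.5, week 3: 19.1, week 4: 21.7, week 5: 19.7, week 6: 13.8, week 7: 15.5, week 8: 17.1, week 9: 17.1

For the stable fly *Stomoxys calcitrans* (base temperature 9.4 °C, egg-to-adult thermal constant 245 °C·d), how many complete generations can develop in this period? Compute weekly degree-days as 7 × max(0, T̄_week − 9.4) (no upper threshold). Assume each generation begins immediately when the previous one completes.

Weekly DD (7 × max(0, T̄ − 9.4)): 104.3, 42.7, 67.9, 86.1, 72.1, 30.8, 42.7, 53.9, 53.9.
Season total = 554.4 DD.
Complete generations = ⌊554.4 / 245⌋ = 2.

2 generations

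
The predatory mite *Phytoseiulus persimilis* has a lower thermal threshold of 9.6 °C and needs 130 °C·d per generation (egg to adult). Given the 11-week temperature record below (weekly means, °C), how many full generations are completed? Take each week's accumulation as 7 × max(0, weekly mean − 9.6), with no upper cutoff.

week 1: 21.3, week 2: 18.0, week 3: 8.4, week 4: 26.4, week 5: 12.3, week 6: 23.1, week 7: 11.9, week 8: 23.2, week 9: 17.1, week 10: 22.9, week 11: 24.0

Weekly DD (7 × max(0, T̄ − 9.6)): 81.9, 58.8, 0.0, 117.6, 18.9, 94.5, 16.1, 95.2, 52.5, 93.1, 100.8.
Season total = 729.4 DD.
Complete generations = ⌊729.4 / 130⌋ = 5.

5 generations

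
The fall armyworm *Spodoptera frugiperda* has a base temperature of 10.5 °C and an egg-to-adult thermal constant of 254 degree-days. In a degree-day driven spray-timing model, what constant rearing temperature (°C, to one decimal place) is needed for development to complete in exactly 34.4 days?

17.9 °C

Required daily accumulation = 254 / 34.4 = 7.384 DD/day.
T = T_base + 7.384 = 10.5 + 7.384 = 17.884 ≈ 17.9 °C.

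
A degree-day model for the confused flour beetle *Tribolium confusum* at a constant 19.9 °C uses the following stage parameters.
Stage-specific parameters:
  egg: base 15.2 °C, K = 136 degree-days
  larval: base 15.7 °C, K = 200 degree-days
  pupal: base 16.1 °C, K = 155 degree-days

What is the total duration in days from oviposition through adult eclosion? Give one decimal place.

117.3 days

egg: 136 / (19.9 − 15.2) = 136 / 4.7 = 28.936 d.
larval: 200 / (19.9 − 15.7) = 200 / 4.2 = 47.619 d.
pupal: 155 / (19.9 − 16.1) = 155 / 3.8 = 40.789 d.
Sum = 117.345 ≈ 117.3 days.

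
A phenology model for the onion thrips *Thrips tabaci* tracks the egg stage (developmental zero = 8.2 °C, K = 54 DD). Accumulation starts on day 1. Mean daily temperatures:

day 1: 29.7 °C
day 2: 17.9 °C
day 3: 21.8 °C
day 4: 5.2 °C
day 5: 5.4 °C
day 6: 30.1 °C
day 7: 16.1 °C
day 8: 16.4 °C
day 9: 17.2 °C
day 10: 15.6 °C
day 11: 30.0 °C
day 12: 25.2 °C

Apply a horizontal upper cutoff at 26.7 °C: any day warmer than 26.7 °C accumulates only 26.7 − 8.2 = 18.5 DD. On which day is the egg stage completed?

Daily DD above 8.2 °C (capped at 18.5): 18.5, 9.7, 13.6, 0.0, 0.0, 18.5, 7.9, 8.2, 9.0, 7.4, 18.5, 17.0.
Cumulative: 18.5, 28.2, 41.8, 41.8, 41.8, 60.3, 68.2, 76.4, 85.4, 92.8, 111.3, 128.3.
The total first reaches 54 DD on day 6.

day 6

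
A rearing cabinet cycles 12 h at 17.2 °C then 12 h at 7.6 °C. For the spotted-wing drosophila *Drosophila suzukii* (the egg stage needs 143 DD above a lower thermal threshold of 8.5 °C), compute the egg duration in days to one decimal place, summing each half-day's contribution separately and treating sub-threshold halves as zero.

Day half: max(0, 17.2 − 8.5) × 0.5 = 8.7 × 0.5 = 4.35 DD.
Night half: max(0, 7.6 − 8.5) × 0.5 = 0.0 × 0.5 = 0.00 DD.
Per 24 h: 4.35 DD/day.
Duration = 143 / 4.35 = 32.874 ≈ 32.9 days.

32.9 days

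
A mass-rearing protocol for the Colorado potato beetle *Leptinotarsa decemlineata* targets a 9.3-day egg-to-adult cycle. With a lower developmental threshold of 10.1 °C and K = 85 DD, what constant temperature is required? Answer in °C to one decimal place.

19.2 °C

Required daily accumulation = 85 / 9.3 = 9.140 DD/day.
T = T_base + 9.140 = 10.1 + 9.140 = 19.240 ≈ 19.2 °C.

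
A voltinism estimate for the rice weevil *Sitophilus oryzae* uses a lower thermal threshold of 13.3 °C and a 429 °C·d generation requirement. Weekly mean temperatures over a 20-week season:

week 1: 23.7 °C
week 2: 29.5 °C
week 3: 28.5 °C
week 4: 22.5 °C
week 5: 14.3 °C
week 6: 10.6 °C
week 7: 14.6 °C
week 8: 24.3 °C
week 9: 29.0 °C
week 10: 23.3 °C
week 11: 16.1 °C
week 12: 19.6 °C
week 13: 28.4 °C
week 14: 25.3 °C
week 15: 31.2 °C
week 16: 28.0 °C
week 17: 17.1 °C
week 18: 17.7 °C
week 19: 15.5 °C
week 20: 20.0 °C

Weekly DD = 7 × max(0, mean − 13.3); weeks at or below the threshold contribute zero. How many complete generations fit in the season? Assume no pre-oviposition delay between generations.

Weekly DD (7 × max(0, T̄ − 13.3)): 72.8, 113.4, 106.4, 64.4, 7.0, 0.0, 9.1, 77.0, 109.9, 70.0, 19.6, 44.1, 105.7, 84.0, 125.3, 102.9, 26.6, 30.8, 15.4, 46.9.
Season total = 1231.3 DD.
Complete generations = ⌊1231.3 / 429⌋ = 2.

2 generations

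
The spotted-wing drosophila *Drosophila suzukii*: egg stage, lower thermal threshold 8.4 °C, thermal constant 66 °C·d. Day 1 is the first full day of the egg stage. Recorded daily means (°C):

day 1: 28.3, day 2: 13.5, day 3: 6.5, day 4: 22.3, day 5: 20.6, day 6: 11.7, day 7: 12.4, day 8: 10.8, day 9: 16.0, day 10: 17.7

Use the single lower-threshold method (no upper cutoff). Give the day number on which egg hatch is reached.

Daily DD above 8.4 °C: 19.9, 5.1, 0.0, 13.9, 12.2, 3.3, 4.0, 2.4, 7.6, 9.3.
Cumulative: 19.9, 25.0, 25.0, 38.9, 51.1, 54.4, 58.4, 60.8, 68.4, 77.7.
The total first reaches 66 DD on day 9.

day 9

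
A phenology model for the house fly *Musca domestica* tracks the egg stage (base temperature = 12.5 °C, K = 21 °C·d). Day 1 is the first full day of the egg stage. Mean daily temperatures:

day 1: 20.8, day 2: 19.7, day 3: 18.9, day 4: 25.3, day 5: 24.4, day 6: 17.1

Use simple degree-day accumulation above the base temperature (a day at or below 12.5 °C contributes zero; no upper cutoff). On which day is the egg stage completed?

Daily DD above 12.5 °C: 8.3, 7.2, 6.4, 12.8, 11.9, 4.6.
Cumulative: 8.3, 15.5, 21.9, 34.7, 46.6, 51.2.
The total first reaches 21 DD on day 3.

day 3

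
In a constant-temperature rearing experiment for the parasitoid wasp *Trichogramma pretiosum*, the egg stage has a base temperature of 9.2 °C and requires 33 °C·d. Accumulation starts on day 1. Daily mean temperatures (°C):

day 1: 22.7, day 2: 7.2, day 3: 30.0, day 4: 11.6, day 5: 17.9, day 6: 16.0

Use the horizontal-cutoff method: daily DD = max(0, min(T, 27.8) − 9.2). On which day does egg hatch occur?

Daily DD above 9.2 °C (capped at 18.6): 13.5, 0.0, 18.6, 2.4, 8.7, 6.8.
Cumulative: 13.5, 13.5, 32.1, 34.5, 43.2, 50.0.
The total first reaches 33 DD on day 4.

day 4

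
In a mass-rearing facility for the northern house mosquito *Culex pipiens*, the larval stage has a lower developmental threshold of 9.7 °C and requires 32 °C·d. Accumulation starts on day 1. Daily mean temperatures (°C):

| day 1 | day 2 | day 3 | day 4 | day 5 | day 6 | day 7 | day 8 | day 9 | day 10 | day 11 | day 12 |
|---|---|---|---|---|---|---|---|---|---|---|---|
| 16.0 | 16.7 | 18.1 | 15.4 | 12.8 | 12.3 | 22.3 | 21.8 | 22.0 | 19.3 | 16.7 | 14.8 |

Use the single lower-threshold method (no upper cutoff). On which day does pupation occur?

day 6

Daily DD above 9.7 °C: 6.3, 7.0, 8.4, 5.7, 3.1, 2.6, 12.6, 12.1, 12.3, 9.6, 7.0, 5.1.
Cumulative: 6.3, 13.3, 21.7, 27.4, 30.5, 33.1, 45.7, 57.8, 70.1, 79.7, 86.7, 91.8.
The total first reaches 32 DD on day 6.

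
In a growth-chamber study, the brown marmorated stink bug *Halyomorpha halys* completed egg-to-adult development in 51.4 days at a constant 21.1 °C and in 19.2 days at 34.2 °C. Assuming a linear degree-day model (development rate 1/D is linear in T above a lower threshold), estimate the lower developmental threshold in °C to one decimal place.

13.3 °C

Linear rate model ⇒ the product D·(T − T_b) is constant across temperatures.
51.4·(21.1 − T_b) = 19.2·(34.2 − T_b)
T_b = (51.4·21.1 − 19.2·34.2) / (51.4 − 19.2) = 427.90 / 32.2 = 13.289 °C ≈ 13.3 °C.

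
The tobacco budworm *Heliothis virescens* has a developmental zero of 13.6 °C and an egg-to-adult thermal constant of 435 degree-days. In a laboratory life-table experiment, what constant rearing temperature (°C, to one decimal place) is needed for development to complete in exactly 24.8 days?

31.1 °C

Required daily accumulation = 435 / 24.8 = 17.540 DD/day.
T = T_base + 17.540 = 13.6 + 17.540 = 31.140 ≈ 31.1 °C.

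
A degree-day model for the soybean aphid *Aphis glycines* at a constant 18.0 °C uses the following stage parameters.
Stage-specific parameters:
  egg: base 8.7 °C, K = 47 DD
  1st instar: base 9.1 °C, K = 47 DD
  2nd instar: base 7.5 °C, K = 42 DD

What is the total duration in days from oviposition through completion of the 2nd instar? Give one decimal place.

14.3 days

egg: 47 / (18.0 − 8.7) = 47 / 9.3 = 5.054 d.
1st instar: 47 / (18.0 − 9.1) = 47 / 8.9 = 5.281 d.
2nd instar: 42 / (18.0 − 7.5) = 42 / 10.5 = 4.000 d.
Sum = 14.335 ≈ 14.3 days.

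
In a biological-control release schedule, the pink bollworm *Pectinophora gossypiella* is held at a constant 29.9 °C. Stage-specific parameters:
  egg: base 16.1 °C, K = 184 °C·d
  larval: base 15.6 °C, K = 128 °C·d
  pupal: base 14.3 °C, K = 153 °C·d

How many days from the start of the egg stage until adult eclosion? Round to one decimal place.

32.1 days

egg: 184 / (29.9 − 16.1) = 184 / 13.8 = 13.333 d.
larval: 128 / (29.9 − 15.6) = 128 / 14.3 = 8.951 d.
pupal: 153 / (29.9 − 14.3) = 153 / 15.6 = 9.808 d.
Sum = 32.092 ≈ 32.1 days.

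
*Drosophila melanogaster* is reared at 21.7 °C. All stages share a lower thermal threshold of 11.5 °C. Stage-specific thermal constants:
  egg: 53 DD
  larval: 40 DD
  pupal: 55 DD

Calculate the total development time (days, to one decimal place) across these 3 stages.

14.5 days

Daily accumulation at 21.7 °C = 21.7 − 11.5 = 10.2 DD/day.
Total K = 53 + 40 + 55 = 148 DD.
Total duration = 148 / 10.2 = 14.510 ≈ 14.5 days.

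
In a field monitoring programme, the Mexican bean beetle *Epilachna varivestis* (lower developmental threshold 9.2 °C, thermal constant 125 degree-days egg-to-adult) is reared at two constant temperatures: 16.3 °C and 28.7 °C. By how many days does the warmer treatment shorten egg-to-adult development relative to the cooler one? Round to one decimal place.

11.2 days

At 16.3 °C: 125 / (16.3 − 9.2) = 125 / 7.1 = 17.606 d.
At 28.7 °C: 125 / (28.7 − 9.2) = 125 / 19.5 = 6.410 d.
Difference = |17.606 − 6.410| = 11.195 ≈ 11.2 days.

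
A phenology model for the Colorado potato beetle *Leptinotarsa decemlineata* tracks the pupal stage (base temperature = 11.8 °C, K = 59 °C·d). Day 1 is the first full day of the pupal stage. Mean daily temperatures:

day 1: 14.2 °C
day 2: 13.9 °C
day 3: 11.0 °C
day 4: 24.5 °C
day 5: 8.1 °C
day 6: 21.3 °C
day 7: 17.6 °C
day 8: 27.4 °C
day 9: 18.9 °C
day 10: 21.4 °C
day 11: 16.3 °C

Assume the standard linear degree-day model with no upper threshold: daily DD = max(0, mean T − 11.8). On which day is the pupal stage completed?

Daily DD above 11.8 °C: 2.4, 2.1, 0.0, 12.7, 0.0, 9.5, 5.8, 15.6, 7.1, 9.6, 4.5.
Cumulative: 2.4, 4.5, 4.5, 17.2, 17.2, 26.7, 32.5, 48.1, 55.2, 64.8, 69.3.
The total first reaches 59 DD on day 10.

day 10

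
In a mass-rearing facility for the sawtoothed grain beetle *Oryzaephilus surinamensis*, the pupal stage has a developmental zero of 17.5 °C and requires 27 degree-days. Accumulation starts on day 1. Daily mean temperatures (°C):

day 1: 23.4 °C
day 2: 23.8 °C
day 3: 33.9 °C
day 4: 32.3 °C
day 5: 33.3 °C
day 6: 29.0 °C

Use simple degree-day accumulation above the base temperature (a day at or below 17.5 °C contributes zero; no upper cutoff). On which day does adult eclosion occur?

day 3

Daily DD above 17.5 °C: 5.9, 6.3, 16.4, 14.8, 15.8, 11.5.
Cumulative: 5.9, 12.2, 28.6, 43.4, 59.2, 70.7.
The total first reaches 27 DD on day 3.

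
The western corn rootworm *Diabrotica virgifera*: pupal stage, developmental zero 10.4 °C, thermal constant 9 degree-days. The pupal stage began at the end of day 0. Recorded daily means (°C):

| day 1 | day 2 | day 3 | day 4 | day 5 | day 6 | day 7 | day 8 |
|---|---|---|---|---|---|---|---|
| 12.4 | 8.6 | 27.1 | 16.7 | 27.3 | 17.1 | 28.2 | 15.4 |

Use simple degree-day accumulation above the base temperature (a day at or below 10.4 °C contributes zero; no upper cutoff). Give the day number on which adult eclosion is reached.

day 3

Daily DD above 10.4 °C: 2.0, 0.0, 16.7, 6.3, 16.9, 6.7, 17.8, 5.0.
Cumulative: 2.0, 2.0, 18.7, 25.0, 41.9, 48.6, 66.4, 71.4.
The total first reaches 9 DD on day 3.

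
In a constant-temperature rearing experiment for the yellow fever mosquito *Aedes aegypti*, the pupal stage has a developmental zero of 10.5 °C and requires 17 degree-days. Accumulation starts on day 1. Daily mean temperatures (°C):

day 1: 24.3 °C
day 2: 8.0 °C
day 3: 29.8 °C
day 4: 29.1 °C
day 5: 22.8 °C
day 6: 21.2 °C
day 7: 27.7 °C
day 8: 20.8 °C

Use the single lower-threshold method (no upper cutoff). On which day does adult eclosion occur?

day 3

Daily DD above 10.5 °C: 13.8, 0.0, 19.3, 18.6, 12.3, 10.7, 17.2, 10.3.
Cumulative: 13.8, 13.8, 33.1, 51.7, 64.0, 74.7, 91.9, 102.2.
The total first reaches 17 DD on day 3.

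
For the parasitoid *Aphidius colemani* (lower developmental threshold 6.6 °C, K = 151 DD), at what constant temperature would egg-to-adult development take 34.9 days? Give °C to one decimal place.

Required daily accumulation = 151 / 34.9 = 4.327 DD/day.
T = T_base + 4.327 = 6.6 + 4.327 = 10.927 ≈ 10.9 °C.

10.9 °C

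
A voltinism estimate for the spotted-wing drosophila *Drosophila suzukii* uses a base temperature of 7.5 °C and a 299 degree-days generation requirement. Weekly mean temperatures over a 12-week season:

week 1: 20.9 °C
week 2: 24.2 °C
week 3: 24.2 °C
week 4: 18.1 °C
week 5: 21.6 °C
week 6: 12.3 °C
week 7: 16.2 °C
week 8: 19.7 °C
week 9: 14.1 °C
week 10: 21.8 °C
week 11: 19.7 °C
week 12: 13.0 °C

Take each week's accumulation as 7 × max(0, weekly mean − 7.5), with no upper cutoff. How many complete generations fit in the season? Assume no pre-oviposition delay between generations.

3 generations

Weekly DD (7 × max(0, T̄ − 7.5)): 93.8, 116.9, 116.9, 74.2, 98.7, 33.6, 60.9, 85.4, 46.2, 100.1, 85.4, 38.5.
Season total = 950.6 DD.
Complete generations = ⌊950.6 / 299⌋ = 3.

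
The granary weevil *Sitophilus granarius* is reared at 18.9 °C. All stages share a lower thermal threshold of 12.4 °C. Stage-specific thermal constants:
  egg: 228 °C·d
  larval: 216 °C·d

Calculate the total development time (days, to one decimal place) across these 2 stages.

68.3 days

Daily accumulation at 18.9 °C = 18.9 − 12.4 = 6.5 DD/day.
Total K = 228 + 216 = 444 DD.
Total duration = 444 / 6.5 = 68.308 ≈ 68.3 days.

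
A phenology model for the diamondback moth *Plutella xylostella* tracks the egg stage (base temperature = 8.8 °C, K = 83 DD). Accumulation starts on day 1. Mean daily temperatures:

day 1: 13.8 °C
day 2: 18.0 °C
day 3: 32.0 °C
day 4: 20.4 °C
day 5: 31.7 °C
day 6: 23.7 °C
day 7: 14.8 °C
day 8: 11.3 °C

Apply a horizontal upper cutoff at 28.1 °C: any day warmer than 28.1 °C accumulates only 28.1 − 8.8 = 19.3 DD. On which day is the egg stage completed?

Daily DD above 8.8 °C (capped at 19.3): 5.0, 9.2, 19.3, 11.6, 19.3, 14.9, 6.0, 2.5.
Cumulative: 5.0, 14.2, 33.5, 45.1, 64.4, 79.3, 85.3, 87.8.
The total first reaches 83 DD on day 7.

day 7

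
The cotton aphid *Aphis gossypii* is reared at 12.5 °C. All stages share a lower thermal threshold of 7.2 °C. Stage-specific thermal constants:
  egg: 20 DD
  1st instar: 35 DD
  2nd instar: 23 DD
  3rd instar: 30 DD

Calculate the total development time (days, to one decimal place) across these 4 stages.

Daily accumulation at 12.5 °C = 12.5 − 7.2 = 5.3 DD/day.
Total K = 20 + 35 + 23 + 30 = 108 DD.
Total duration = 108 / 5.3 = 20.377 ≈ 20.4 days.

20.4 days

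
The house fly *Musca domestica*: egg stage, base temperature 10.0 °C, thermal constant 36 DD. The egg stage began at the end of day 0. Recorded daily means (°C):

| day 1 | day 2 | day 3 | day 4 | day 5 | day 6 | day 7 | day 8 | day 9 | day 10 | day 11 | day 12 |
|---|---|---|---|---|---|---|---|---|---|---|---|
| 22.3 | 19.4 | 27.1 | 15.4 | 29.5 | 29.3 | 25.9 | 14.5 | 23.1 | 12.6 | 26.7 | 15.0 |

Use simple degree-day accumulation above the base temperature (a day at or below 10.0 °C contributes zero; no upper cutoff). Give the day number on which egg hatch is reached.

day 3

Daily DD above 10.0 °C: 12.3, 9.4, 17.1, 5.4, 19.5, 19.3, 15.9, 4.5, 13.1, 2.6, 16.7, 5.0.
Cumulative: 12.3, 21.7, 38.8, 44.2, 63.7, 83.0, 98.9, 103.4, 116.5, 119.1, 135.8, 140.8.
The total first reaches 36 DD on day 3.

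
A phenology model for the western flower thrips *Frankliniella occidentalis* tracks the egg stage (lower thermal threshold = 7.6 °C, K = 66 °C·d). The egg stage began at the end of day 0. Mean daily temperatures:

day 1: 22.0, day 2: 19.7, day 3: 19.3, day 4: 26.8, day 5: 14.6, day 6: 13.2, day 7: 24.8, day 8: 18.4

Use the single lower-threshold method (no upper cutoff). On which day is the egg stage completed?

Daily DD above 7.6 °C: 14.4, 12.1, 11.7, 19.2, 7.0, 5.6, 17.2, 10.8.
Cumulative: 14.4, 26.5, 38.2, 57.4, 64.4, 70.0, 87.2, 98.0.
The total first reaches 66 DD on day 6.

day 6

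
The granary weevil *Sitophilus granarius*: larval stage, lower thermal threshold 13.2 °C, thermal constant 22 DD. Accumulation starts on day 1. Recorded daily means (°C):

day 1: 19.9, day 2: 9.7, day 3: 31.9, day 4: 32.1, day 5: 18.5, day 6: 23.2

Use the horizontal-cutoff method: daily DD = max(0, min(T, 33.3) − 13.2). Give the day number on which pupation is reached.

Daily DD above 13.2 °C (capped at 20.1): 6.7, 0.0, 18.7, 18.9, 5.3, 10.0.
Cumulative: 6.7, 6.7, 25.4, 44.3, 49.6, 59.6.
The total first reaches 22 DD on day 3.

day 3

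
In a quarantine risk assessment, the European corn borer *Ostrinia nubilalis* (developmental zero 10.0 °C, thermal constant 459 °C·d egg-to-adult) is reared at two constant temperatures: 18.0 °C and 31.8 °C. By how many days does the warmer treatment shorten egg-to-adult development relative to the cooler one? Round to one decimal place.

At 18.0 °C: 459 / (18.0 − 10.0) = 459 / 8.0 = 57.375 d.
At 31.8 °C: 459 / (31.8 − 10.0) = 459 / 21.8 = 21.055 d.
Difference = |57.375 − 21.055| = 36.320 ≈ 36.3 days.

36.3 days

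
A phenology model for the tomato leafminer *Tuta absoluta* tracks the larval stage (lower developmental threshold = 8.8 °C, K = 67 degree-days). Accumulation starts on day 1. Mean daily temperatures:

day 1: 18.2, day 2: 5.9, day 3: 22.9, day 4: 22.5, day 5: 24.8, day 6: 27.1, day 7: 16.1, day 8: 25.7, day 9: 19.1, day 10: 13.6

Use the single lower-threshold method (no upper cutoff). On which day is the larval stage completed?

Daily DD above 8.8 °C: 9.4, 0.0, 14.1, 13.7, 16.0, 18.3, 7.3, 16.9, 10.3, 4.8.
Cumulative: 9.4, 9.4, 23.5, 37.2, 53.2, 71.5, 78.8, 95.7, 106.0, 110.8.
The total first reaches 67 DD on day 6.

day 6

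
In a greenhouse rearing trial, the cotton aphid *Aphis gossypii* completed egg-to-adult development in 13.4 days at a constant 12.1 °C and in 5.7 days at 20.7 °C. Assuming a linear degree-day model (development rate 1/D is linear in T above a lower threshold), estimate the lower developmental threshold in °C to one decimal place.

5.7 °C

Equal thermal constants: D₁(T₁ − T_b) = D₂(T₂ − T_b).
13.4·(12.1 − T_b) = 5.7·(20.7 − T_b)
T_b = (13.4·12.1 − 5.7·20.7) / (13.4 − 5.7) = 44.15 / 7.7 = 5.734 °C ≈ 5.7 °C.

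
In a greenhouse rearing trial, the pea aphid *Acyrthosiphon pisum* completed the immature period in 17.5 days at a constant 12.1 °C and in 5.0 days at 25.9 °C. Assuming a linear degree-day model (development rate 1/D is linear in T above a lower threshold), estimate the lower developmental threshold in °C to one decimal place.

6.6 °C

Linear rate model ⇒ the product D·(T − T_b) is constant across temperatures.
17.5·(12.1 − T_b) = 5.0·(25.9 − T_b)
T_b = (17.5·12.1 − 5.0·25.9) / (17.5 − 5.0) = 82.25 / 12.5 = 6.580 °C ≈ 6.6 °C.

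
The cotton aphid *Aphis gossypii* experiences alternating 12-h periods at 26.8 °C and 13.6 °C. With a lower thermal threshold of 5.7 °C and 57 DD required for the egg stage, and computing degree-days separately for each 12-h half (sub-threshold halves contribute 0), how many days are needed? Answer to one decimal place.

Day half: max(0, 26.8 − 5.7) × 0.5 = 21.1 × 0.5 = 10.55 DD.
Night half: max(0, 13.6 − 5.7) × 0.5 = 7.9 × 0.5 = 3.95 DD.
Per 24 h: 14.50 DD/day.
Duration = 57 / 14.50 = 3.931 ≈ 3.9 days.

3.9 days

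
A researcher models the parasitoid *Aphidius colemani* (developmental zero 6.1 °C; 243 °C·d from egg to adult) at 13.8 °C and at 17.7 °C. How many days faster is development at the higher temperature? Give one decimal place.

At 13.8 °C: 243 / (13.8 − 6.1) = 243 / 7.7 = 31.558 d.
At 17.7 °C: 243 / (17.7 − 6.1) = 243 / 11.6 = 20.948 d.
Difference = |31.558 − 20.948| = 10.610 ≈ 10.6 days.

10.6 days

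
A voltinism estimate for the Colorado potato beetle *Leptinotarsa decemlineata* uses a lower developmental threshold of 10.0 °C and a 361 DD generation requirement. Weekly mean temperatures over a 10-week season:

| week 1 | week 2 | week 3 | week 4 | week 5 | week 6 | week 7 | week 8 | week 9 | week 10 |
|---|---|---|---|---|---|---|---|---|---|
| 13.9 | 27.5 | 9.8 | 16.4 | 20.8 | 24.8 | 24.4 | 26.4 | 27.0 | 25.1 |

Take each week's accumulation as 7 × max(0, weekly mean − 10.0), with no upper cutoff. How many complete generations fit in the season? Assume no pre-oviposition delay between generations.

Weekly DD (7 × max(0, T̄ − 10.0)): 27.3, 122.5, 0.0, 44.8, 75.6, 103.6, 100.8, 114.8, 119.0, 105.7.
Season total = 814.1 DD.
Complete generations = ⌊814.1 / 361⌋ = 2.

2 generations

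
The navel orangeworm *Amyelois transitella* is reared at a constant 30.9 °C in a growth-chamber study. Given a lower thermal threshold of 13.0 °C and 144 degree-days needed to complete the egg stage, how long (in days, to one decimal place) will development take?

8.0 days

Daily accumulation = 30.9 − 13.0 = 17.9 DD/day.
Duration = 144 / 17.9 = 8.045 ≈ 8.0 days.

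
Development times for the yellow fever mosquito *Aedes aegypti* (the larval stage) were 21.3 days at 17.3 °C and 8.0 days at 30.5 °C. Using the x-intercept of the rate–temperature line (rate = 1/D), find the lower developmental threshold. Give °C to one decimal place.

Linear rate model ⇒ the product D·(T − T_b) is constant across temperatures.
21.3·(17.3 − T_b) = 8.0·(30.5 − T_b)
T_b = (21.3·17.3 − 8.0·30.5) / (21.3 − 8.0) = 124.49 / 13.3 = 9.360 °C ≈ 9.4 °C.

9.4 °C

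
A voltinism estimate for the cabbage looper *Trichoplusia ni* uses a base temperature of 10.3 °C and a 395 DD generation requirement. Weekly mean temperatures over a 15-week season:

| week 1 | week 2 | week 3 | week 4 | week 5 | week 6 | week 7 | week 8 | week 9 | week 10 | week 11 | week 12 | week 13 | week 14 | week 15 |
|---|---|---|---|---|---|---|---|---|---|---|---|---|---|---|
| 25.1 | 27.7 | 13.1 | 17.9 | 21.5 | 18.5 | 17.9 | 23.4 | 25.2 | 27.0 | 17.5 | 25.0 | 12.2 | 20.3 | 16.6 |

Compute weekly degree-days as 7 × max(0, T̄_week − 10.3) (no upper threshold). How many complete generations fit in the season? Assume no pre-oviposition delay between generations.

2 generations

Weekly DD (7 × max(0, T̄ − 10.3)): 103.6, 121.8, 19.6, 53.2, 78.4, 57.4, 53.2, 91.7, 104.3, 116.9, 50.4, 102.9, 13.3, 70.0, 44.1.
Season total = 1080.8 DD.
Complete generations = ⌊1080.8 / 395⌋ = 2.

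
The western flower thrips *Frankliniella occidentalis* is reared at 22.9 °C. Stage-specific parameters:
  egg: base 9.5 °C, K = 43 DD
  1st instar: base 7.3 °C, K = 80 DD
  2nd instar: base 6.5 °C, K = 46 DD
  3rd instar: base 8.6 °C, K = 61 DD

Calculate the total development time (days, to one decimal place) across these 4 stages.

15.4 days

egg: 43 / (22.9 − 9.5) = 43 / 13.4 = 3.209 d.
1st instar: 80 / (22.9 − 7.3) = 80 / 15.6 = 5.128 d.
2nd instar: 46 / (22.9 − 6.5) = 46 / 16.4 = 2.805 d.
3rd instar: 61 / (22.9 − 8.6) = 61 / 14.3 = 4.266 d.
Sum = 15.408 ≈ 15.4 days.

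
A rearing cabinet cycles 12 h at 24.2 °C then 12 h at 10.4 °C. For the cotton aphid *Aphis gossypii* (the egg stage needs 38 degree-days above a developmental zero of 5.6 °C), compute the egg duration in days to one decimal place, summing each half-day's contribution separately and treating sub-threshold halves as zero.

Day half: max(0, 24.2 − 5.6) × 0.5 = 18.6 × 0.5 = 9.30 DD.
Night half: max(0, 10.4 − 5.6) × 0.5 = 4.8 × 0.5 = 2.40 DD.
Per 24 h: 11.70 DD/day.
Duration = 38 / 11.70 = 3.248 ≈ 3.2 days.

3.2 days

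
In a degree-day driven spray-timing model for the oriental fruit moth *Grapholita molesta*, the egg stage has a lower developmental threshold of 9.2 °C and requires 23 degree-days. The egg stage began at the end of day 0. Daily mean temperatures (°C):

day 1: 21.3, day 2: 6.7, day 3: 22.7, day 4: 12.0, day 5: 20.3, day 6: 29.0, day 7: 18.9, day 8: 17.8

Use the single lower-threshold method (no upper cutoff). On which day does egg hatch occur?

Daily DD above 9.2 °C: 12.1, 0.0, 13.5, 2.8, 11.1, 19.8, 9.7, 8.6.
Cumulative: 12.1, 12.1, 25.6, 28.4, 39.5, 59.3, 69.0, 77.6.
The total first reaches 23 DD on day 3.

day 3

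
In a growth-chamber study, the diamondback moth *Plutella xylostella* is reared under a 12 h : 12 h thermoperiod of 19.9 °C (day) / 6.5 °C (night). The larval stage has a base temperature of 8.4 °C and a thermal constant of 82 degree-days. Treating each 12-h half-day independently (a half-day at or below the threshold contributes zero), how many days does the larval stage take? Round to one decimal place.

Day half: max(0, 19.9 − 8.4) × 0.5 = 11.5 × 0.5 = 5.75 DD.
Night half: max(0, 6.5 − 8.4) × 0.5 = 0.0 × 0.5 = 0.00 DD.
Per 24 h: 5.75 DD/day.
Duration = 82 / 5.75 = 14.261 ≈ 14.3 days.

14.3 days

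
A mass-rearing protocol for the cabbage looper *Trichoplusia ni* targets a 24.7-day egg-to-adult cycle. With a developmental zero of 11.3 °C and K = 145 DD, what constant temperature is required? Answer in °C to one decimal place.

17.2 °C

Required daily accumulation = 145 / 24.7 = 5.870 DD/day.
T = T_base + 5.870 = 11.3 + 5.870 = 17.170 ≈ 17.2 °C.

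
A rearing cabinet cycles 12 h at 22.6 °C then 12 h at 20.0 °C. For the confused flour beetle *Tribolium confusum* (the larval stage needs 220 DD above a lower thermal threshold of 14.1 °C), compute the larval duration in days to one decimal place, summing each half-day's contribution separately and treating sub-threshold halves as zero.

Day half: max(0, 22.6 − 14.1) × 0.5 = 8.5 × 0.5 = 4.25 DD.
Night half: max(0, 20.0 − 14.1) × 0.5 = 5.9 × 0.5 = 2.95 DD.
Per 24 h: 7.20 DD/day.
Duration = 220 / 7.20 = 30.556 ≈ 30.6 days.

30.6 days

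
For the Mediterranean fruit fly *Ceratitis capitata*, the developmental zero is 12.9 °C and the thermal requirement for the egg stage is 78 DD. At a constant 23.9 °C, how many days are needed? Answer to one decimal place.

7.1 days

Daily accumulation = 23.9 − 12.9 = 11.0 DD/day.
Duration = 78 / 11.0 = 7.091 ≈ 7.1 days.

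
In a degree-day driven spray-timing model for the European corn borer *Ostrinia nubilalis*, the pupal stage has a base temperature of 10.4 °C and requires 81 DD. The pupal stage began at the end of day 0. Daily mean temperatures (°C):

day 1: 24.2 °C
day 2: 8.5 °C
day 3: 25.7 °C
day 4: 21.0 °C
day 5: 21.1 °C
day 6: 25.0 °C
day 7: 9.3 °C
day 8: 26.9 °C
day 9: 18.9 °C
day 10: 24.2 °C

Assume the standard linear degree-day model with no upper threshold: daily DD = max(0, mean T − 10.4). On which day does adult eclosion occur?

Daily DD above 10.4 °C: 13.8, 0.0, 15.3, 10.6, 10.7, 14.6, 0.0, 16.5, 8.5, 13.8.
Cumulative: 13.8, 13.8, 29.1, 39.7, 50.4, 65.0, 65.0, 81.5, 90.0, 103.8.
The total first reaches 81 DD on day 8.

day 8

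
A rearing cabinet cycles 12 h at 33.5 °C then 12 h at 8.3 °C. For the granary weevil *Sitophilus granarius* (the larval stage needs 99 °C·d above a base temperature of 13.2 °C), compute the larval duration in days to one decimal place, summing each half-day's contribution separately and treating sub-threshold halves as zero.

9.8 days

Day half: max(0, 33.5 − 13.2) × 0.5 = 20.3 × 0.5 = 10.15 DD.
Night half: max(0, 8.3 − 13.2) × 0.5 = 0.0 × 0.5 = 0.00 DD.
Per 24 h: 10.15 DD/day.
Duration = 99 / 10.15 = 9.754 ≈ 9.8 days.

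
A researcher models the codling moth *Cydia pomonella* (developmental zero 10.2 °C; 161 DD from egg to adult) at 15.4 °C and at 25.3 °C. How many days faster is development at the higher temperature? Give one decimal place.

20.3 days

At 15.4 °C: 161 / (15.4 − 10.2) = 161 / 5.2 = 30.962 d.
At 25.3 °C: 161 / (25.3 − 10.2) = 161 / 15.1 = 10.662 d.
Difference = |30.962 − 10.662| = 20.299 ≈ 20.3 days.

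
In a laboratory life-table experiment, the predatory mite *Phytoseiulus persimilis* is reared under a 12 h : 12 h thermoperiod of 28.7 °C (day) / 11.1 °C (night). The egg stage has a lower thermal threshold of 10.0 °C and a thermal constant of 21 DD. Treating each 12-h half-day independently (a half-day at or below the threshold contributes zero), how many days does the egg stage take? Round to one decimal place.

2.1 days

Day half: max(0, 28.7 − 10.0) × 0.5 = 18.7 × 0.5 = 9.35 DD.
Night half: max(0, 11.1 − 10.0) × 0.5 = 1.1 × 0.5 = 0.55 DD.
Per 24 h: 9.90 DD/day.
Duration = 21 / 9.90 = 2.121 ≈ 2.1 days.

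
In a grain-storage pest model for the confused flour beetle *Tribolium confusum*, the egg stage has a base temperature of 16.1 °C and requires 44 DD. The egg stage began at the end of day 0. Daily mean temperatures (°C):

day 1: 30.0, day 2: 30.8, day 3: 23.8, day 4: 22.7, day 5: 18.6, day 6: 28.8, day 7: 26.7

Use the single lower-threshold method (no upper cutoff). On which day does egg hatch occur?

day 5

Daily DD above 16.1 °C: 13.9, 14.7, 7.7, 6.6, 2.5, 12.7, 10.6.
Cumulative: 13.9, 28.6, 36.3, 42.9, 45.4, 58.1, 68.7.
The total first reaches 44 DD on day 5.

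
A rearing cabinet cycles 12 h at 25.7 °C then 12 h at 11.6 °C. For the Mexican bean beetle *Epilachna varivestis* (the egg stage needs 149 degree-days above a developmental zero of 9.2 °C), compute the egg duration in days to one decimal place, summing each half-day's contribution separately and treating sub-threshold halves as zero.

15.8 days

Day half: max(0, 25.7 − 9.2) × 0.5 = 16.5 × 0.5 = 8.25 DD.
Night half: max(0, 11.6 − 9.2) × 0.5 = 2.4 × 0.5 = 1.20 DD.
Per 24 h: 9.45 DD/day.
Duration = 149 / 9.45 = 15.767 ≈ 15.8 days.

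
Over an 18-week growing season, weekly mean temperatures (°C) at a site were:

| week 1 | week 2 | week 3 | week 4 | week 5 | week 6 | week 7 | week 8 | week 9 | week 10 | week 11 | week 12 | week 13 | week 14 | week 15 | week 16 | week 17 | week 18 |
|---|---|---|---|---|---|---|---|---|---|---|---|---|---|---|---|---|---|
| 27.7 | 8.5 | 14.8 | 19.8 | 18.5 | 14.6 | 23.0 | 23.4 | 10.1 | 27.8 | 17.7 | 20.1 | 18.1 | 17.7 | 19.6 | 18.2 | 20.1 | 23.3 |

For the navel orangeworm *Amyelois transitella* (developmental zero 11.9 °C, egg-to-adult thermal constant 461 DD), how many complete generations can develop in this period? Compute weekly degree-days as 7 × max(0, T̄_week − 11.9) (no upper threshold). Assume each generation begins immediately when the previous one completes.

Weekly DD (7 × max(0, T̄ − 11.9)): 110.6, 0.0, 20.3, 55.3, 46.2, 18.9, 77.7, 80.5, 0.0, 111.3, 40.6, 57.4, 43.4, 40.6, 53.9, 44.1, 57.4, 79.8.
Season total = 938.0 DD.
Complete generations = ⌊938.0 / 461⌋ = 2.

2 generations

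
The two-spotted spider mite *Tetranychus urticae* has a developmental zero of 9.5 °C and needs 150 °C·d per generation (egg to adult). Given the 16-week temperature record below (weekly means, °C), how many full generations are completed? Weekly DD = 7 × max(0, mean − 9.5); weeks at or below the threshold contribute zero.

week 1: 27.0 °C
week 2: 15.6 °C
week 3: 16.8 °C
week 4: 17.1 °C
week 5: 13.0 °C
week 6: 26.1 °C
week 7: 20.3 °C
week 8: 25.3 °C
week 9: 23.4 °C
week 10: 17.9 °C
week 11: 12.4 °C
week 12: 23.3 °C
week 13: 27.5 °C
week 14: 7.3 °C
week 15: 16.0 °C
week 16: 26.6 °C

Weekly DD (7 × max(0, T̄ − 9.5)): 122.5, 42.7, 51.1, 53.2, 24.5, 116.2, 75.6, 110.6, 97.3, 58.8, 20.3, 96.6, 126.0, 0.0, 45.5, 119.7.
Season total = 1160.6 DD.
Complete generations = ⌊1160.6 / 150⌋ = 7.

7 generations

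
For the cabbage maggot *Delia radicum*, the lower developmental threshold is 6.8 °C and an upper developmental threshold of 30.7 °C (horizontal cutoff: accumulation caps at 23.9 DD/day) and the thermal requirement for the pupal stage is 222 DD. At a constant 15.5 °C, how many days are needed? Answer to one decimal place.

Daily accumulation = 15.5 − 6.8 = 8.7 DD/day.
Duration = 222 / 8.7 = 25.517 ≈ 25.5 days.

25.5 days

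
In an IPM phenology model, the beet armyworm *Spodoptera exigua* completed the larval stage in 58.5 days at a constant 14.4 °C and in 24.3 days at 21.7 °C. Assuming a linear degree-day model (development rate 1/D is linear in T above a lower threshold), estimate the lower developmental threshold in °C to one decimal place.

9.2 °C

Equal thermal constants: D₁(T₁ − T_b) = D₂(T₂ − T_b).
58.5·(14.4 − T_b) = 24.3·(21.7 − T_b)
T_b = (58.5·14.4 − 24.3·21.7) / (58.5 − 24.3) = 315.09 / 34.2 = 9.213 °C ≈ 9.2 °C.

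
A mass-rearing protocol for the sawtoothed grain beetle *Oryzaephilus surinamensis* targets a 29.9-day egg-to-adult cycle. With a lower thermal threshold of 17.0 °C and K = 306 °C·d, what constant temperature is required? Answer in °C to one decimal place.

27.2 °C

Required daily accumulation = 306 / 29.9 = 10.234 DD/day.
T = T_base + 10.234 = 17.0 + 10.234 = 27.234 ≈ 27.2 °C.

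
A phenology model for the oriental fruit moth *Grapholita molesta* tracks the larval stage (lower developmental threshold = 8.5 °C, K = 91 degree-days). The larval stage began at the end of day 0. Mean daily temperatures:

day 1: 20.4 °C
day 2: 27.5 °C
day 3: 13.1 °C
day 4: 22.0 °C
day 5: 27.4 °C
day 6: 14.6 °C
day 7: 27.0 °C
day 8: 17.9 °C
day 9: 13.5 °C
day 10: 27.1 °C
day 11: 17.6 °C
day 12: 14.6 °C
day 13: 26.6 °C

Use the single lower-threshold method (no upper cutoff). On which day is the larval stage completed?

day 7

Daily DD above 8.5 °C: 11.9, 19.0, 4.6, 13.5, 18.9, 6.1, 18.5, 9.4, 5.0, 18.6, 9.1, 6.1, 18.1.
Cumulative: 11.9, 30.9, 35.5, 49.0, 67.9, 74.0, 92.5, 101.9, 106.9, 125.5, 134.6, 140.7, 158.8.
The total first reaches 91 DD on day 7.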